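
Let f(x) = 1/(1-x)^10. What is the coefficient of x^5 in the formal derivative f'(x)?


Differentiate: d/dx [ 1/(1-x)^r ] = r / (1-x)^(r+1).
Here r = 10, so f'(x) = 10 / (1-x)^11.
The expansion of 1/(1-x)^(r+1) has coefficient of x^n equal to C(n+r, r).
So the coefficient of x^5 in f'(x) is
10 * C(15, 10) = 10 * 3003 = 30030

30030


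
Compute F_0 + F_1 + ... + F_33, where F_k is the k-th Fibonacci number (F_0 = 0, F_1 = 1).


Use the identity sum_{k=0}^{N} F_k = F_{N+2} - 1 (which follows from F_{k+2} - F_{k+1} = F_k). Then
sum_{k=0}^{33} F_k = (F_{35} - 1) - (F_{1} - 1) = F_{35} - F_{1}.
Computing: F_{35} = 9227465, F_{1} = 1, so
Sum = 9227465 - 1 = 9227464.

9227464


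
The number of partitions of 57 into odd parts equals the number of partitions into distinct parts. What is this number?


Computing partitions of 57 into odd parts (1, 3, 5, ...):
Using the generating function prod_{k>=0} 1/(1-x^(2k+1)),
the count is 7917

7917


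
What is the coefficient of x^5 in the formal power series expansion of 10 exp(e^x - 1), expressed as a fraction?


exp(e^x - 1) is the exponential generating function for the Bell numbers Bell_k: exp(e^x - 1) = sum_{k>=0} Bell_k x^k / k!.
So the coefficient of x^5 in 10 exp(e^x - 1) is 10 Bell_5 / 5!.
Computing: Bell_5 = 52 and 5! = 120, giving
10 * 52/120 = 13/3.

13/3


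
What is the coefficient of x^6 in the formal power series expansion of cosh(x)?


The Maclaurin series is cosh(t) = sum_{m>=0} t^(2m) / (2m)!, so substituting t = x, only even powers of x are nonzero, with coefficient of x^(2m) equal to 1 / (2m)!.
For x^6 the coefficient is 1/6! = 1/720 = 1/720.

1/720


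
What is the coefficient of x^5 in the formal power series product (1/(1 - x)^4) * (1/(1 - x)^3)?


Combine the factors: (1/(1 - x)^4) * (1/(1 - x)^3) = 1/(1 - x)^7.
Then use 1/(1 - x)^r = sum_{k>=0} C(k + r - 1, r - 1) x^k with r = 7 and k = 5:
C(11, 6) = 462.

462


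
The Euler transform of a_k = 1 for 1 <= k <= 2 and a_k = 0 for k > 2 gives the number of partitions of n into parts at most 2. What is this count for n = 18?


Partitions of 18 into parts at most 2:
Using generating function (1-x)^(-1)(1-x^2)^(-1),
the coefficient of x^18 = 10

10


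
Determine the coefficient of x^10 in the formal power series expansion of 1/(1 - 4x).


The geometric series identity gives 1/(1 - c x) = sum_{k>=0} c^k x^k, so the coefficient of x^k is c^k.
Here c = 4 and k = 10.
Computing: 4^10 = 1048576

1048576


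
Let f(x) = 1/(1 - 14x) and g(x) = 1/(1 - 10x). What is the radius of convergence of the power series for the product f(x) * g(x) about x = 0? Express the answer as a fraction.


The radius of 1/(1 - 14x) is 1/14 (nearest singularity at x = 1/14), and the radius of 1/(1 - 10x) is 1/10.
The product f(x)*g(x) = 1/((1 - 14x)(1 - 10x)) has singularities at both 1/14 and 1/10, so its radius of convergence is the distance to the nearest one:
min(1/14, 1/10) = 1/14.

1/14


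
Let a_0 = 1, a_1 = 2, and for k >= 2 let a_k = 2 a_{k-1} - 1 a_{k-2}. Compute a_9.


Iterating the recurrence forward:
a_0 = 1
a_1 = 2
a_2 = 2*2 - 1*1 = 3
a_3 = 2*3 - 1*2 = 4
a_4 = 2*4 - 1*3 = 5
a_5 = 2*5 - 1*4 = 6
a_6 = 2*6 - 1*5 = 7
a_7 = 2*7 - 1*6 = 8
a_8 = 2*8 - 1*7 = 9
a_9 = 2*9 - 1*8 = 10
So a_9 = 10.

10


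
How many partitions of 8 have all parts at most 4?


Using the generating function (1-x)^(-1)(1-x^2)^(-1)...(1-x^4)^(-1),
the coefficient of x^8 counts these restricted partitions.
Result = 15

15


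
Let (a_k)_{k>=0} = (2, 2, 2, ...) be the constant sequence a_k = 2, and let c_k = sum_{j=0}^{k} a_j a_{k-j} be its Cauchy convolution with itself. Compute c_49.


Since a_j = 2 for all j >= 0, the convolution sum becomes
c_k = sum_{j=0}^{k} 2 * 2 = 4 * (k + 1).
Equivalently, the generating function of (a_k) is 2/(1 - x) and its square is 4/(1 - x)^2 = sum_{k>=0} 4(k + 1) x^k.
For k = 49: 4 * 50 = 200.

200


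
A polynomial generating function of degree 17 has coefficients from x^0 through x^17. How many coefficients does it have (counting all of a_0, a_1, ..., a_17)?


A polynomial of degree 17 takes the form a_0 + a_1 x + ... + a_17 x^17.
The number of coefficients is 17 + 1 = 18.

18


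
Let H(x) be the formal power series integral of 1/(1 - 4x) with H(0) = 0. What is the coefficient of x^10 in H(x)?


1/(1 - 4x) = sum_{k>=0} 4^k x^k. Integrating termwise with H(0) = 0:
H(x) = sum_{k>=0} 4^k x^(k+1) / (k+1) = sum_{m>=1} 4^(m-1) x^m / m.
For m = 10: 4^9/10 = 262144/10 = 131072/5.

131072/5


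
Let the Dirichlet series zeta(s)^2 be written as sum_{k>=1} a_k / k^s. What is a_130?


The Dirichlet convolution of the constant function 1 with itself gives (1 * 1)(k) = sum_{d | k} 1 = d(k), the number of positive divisors of k.
Since zeta(s) = sum_{k>=1} 1/k^s, we have zeta(s)^2 = sum_{k>=1} d(k)/k^s, so a_k = d(k).
For k = 130: the divisors are 1, 2, 5, 10, 13, 26, 65, 130.
Count = 8.

8


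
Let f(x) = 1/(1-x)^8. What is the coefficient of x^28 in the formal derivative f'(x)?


Differentiate: d/dx [ 1/(1-x)^r ] = r / (1-x)^(r+1).
Here r = 8, so f'(x) = 8 / (1-x)^9.
The expansion of 1/(1-x)^(r+1) has coefficient of x^n equal to C(n+r, r).
So the coefficient of x^28 in f'(x) is
8 * C(36, 8) = 8 * 30260340 = 242082720

242082720


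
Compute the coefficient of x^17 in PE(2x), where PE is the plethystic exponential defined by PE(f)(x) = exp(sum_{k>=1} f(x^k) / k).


With f(x) = 2x, the exponent is sum_{k>=1} 2 x^k / k = 2 * (-ln(1 - x)). Exponentiating:
PE(2x) = exp(-2 ln(1 - x)) = 1/(1 - x)^2.
By the negative binomial expansion, [x^n] 1/(1 - x)^2 = C(n + 1, 1).
For n = 17: C(18, 1) = 18.

18


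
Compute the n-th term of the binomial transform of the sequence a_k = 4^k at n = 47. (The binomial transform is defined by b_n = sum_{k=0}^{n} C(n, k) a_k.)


With a_k = 4^k, b_n = sum_{k=0}^{n} C(n, k) 4^k = (1 + 4)^n by the binomial theorem.
For n = 47: (1 + 4)^47 = 5^47 = 710542735760100185871124267578125.

710542735760100185871124267578125


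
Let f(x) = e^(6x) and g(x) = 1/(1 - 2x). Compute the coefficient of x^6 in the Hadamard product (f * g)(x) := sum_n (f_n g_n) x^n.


Expanding: f_k = 6^k/k! (from e^(6x)) and g_k = 2^k (from 1/(1 - 2x)). So the Hadamard coefficient (f * g)_k = 6^k 2^k / k! = (12)^k / k!.
For k = 6: 12^6/6! = 2985984/720 = 20736/5.

20736/5


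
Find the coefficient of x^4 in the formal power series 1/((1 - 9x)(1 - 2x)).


By partial fractions or Cauchy convolution:
The coefficient equals sum_{k=0}^{4} 9^k * 2^(4-k).
= 8431

8431


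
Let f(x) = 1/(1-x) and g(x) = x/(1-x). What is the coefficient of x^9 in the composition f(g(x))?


First simplify the composition: f(g(x)) = 1/(1 - x/(1-x)) = (1-x)/((1-x) - x) = (1-x)/(1-2x).
Now extract the coefficient. Write (1-x)/(1-2x) = 1/(1-2x) - x/(1-2x).
The coefficient of x^n in 1/(1-2x) is 2^n, and in x/(1-2x) is 2^(n-1) (for n >= 1).
So the coefficient of x^9 is 2^9 - 2^8 = 512 - 256 = 256.

256


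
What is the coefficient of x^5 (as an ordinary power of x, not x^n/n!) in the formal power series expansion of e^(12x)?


The exponential series is e^y = sum_{k>=0} y^k / k!. Substituting y = 12x gives
e^(12x) = sum_{k>=0} 12^k x^k / k!.
So the coefficient of x^n is a^n/n! with a = 12, n = 5:
12^5 / 5! = 248832/120 = 10368/5

10368/5


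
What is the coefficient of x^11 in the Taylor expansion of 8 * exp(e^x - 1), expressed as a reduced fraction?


exp(e^x - 1) = sum_{k>=0} Bell_k x^k / k!, where Bell_k is the k-th Bell number.
So the coefficient of x^11 is 8 * Bell_11 / 11!.
Computing: Bell_11 = 678570 and 11! = 39916800, giving
8 * 678570/39916800 = 22619/166320.

22619/166320


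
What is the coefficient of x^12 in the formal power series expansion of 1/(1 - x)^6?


The expansion 1/(1 - x)^r = sum_{k>=0} C(k + r - 1, r - 1) x^k follows from the multiset / negative-binomial theorem (or from repeated differentiation of the geometric series).
For r = 6 and k = 12:
C(17, 5) = 355687428096000 / (120 * 479001600) = 6188.

6188


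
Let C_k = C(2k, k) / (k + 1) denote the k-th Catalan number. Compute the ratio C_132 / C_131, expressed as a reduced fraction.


Using C_k = (2k)! / (k! (k+1)!), the ratio C_{k+1}/C_k simplifies to
C_{k+1}/C_k = [(2k+2)! / ((k+1)! (k+2)!)] * [k! (k+1)! / (2k)!]
 = (2k+2)(2k+1) / ((k+1)(k+2)) = 2(2k+1) / (k+2).
For k = 131: 2(2*131 + 1) / (131 + 2) = 526/133 = 526/133.

526/133


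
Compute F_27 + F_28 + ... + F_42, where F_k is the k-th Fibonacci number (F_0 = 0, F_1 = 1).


Use the identity sum_{k=0}^{N} F_k = F_{N+2} - 1 (which follows from F_{k+2} - F_{k+1} = F_k). Then
sum_{k=27}^{42} F_k = (F_{44} - 1) - (F_{28} - 1) = F_{44} - F_{28}.
Computing: F_{44} = 701408733, F_{28} = 317811, so
Sum = 701408733 - 317811 = 701090922.

701090922


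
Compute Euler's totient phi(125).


phi(n) counts integers in [1, n] coprime to n. Using the multiplicative formula phi(n) = n * prod_{p | n} (1 - 1/p):
125 = 5^3, so
phi(125) = 125 * (1 - 1/5) = 100.

100


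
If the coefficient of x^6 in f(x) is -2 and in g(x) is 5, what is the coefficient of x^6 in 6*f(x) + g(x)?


Scalar multiplication scales coefficients: 6 * -2 = -12.
Then add the g coefficient: -12 + 5
= -7

-7


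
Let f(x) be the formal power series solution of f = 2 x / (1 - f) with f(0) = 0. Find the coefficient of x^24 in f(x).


Apply Lagrange inversion: f = 2 x * phi(f) with phi(t) = 1/(1 - t), so
[x^n] f = 2^n * (1/n) [t^(n-1)] phi(t)^n = 2^n * (1/n) [t^(n-1)] (1 - t)^(-n) = 2^n * (1/n) C(2n - 2, n - 1) = 2^n * C_{n-1}.
For n = 24: C_23 = C(46, 23) / 24 = 8233430727600/24 = 343059613650.
With the 2^24 = 16777216 factor, the coefficient is 16777216 * 343059613650 = 5755585239082598400.

5755585239082598400


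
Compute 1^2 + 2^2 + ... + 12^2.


This power sum has a closed form given by Faulhaber's formula
sum_{k=1}^{m} k^p = (1 / (p + 1)) * sum_{j=0}^{p} C(p + 1, j) B_j m^(p + 1 - j),
but for small m direct computation is fastest:
1 + 4 + 9 + 16 + 25 + 36 + 49 + 64 + 81 + 100 + 121 + 144 = 650.

650


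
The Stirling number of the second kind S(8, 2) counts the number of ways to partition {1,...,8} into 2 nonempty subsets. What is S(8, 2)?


Using the explicit formula S(n,k) = (1/k!) sum_{j=0}^{k} (-1)^(k-j) C(k,j) j^n:
S(8, 2) = 127
Equivalently, S(n,k) is n! times the coefficient of x^n in the EGF (e^x - 1)^k / k!.

127


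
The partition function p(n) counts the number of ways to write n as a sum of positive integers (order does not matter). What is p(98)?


Using the generating function prod_{k>=1} 1/(1-x^k), we compute p(98).
By dynamic programming over parts 1 through 98:
p(98) = 150198136

150198136


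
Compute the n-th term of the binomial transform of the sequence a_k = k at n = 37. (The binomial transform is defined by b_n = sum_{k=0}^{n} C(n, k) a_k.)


With a_k = k, b_n = sum_{k=0}^{n} C(n, k) k. Using k * C(n, k) = n * C(n-1, k-1) gives b_n = n * sum_{k>=1} C(n-1, k-1) = n * 2^(n-1).
For n = 37: 37 * 2^36 = 37 * 68719476736 = 2542620639232.

2542620639232


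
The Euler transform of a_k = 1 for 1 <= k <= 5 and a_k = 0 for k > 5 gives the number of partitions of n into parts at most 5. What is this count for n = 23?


Partitions of 23 into parts at most 5:
Using generating function (1-x)^(-1)(1-x^2)^(-1)...(1-x^5)^(-1),
the coefficient of x^23 = 291

291


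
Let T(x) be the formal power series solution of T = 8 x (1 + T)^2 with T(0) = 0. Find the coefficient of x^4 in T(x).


Apply the Lagrange inversion formula: if T = 8 x * phi(T) with phi(t) = (1 + t)^2, then [x^n] T = 8^n * (1/n) [t^(n-1)] phi(t)^n = 8^n * (1/n) [t^(n-1)] (1 + t)^(2n) = 8^n * (1/n) C(2n, n-1).
Using the identity C(2n, n-1) = C(2n, n) * n / (n+1), the unscaled factor equals C(2n, n) / (n+1) = C_n, the n-th Catalan number.
For n = 4: C_4 = C(8, 4) / 5 = 70/5 = 14.
With the 8^4 = 4096 factor, the coefficient is 4096 * 14 = 57344.

57344


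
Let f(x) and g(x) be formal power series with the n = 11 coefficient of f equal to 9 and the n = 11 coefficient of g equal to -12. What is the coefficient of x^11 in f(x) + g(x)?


Addition of formal power series is termwise.
The coefficient of x^11 in f + g = 9 + -12
= -3

-3


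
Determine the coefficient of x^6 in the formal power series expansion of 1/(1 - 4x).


The geometric series identity gives 1/(1 - c x) = sum_{k>=0} c^k x^k, so the coefficient of x^k is c^k.
Here c = 4 and k = 6.
Computing: 4^6 = 4096

4096


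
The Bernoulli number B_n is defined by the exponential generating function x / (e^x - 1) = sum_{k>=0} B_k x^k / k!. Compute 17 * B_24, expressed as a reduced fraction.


Bernoulli numbers can also be computed recursively via B_0 = 1 and sum_{j=0}^{m} C(m+1, j) B_j = 0 for m >= 1. Odd-index Bernoulli numbers vanish for k >= 3.
Computing B_24 = -236364091/2730, so 17 * B_24 = 17 * -236364091/2730 = -4018189547/2730.

-4018189547/2730


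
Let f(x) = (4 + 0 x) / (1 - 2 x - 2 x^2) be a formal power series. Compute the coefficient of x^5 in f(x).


Write f(x) = sum_{k>=0} a_k x^k. Multiplying both sides by 1 - 2 x - 2 x^2 gives
(1 - 2 x - 2 x^2) sum_{k>=0} a_k x^k = 4 + 0 x.
Matching coefficients:
 x^0: a_0 = 4
 x^1: a_1 - 2 a_0 = 0  =>  a_1 = 2*4 + 0 = 8
 x^k (k >= 2): a_k = 2 a_{k-1} + 2 a_{k-2}.
Iterating: a_2 = 24, a_3 = 64, a_4 = 176, a_5 = 480.
So the coefficient of x^5 is 480.

480


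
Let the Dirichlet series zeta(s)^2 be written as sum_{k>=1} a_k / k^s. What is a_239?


The Dirichlet convolution of the constant function 1 with itself gives (1 * 1)(k) = sum_{d | k} 1 = d(k), the number of positive divisors of k.
Since zeta(s) = sum_{k>=1} 1/k^s, we have zeta(s)^2 = sum_{k>=1} d(k)/k^s, so a_k = d(k).
For k = 239: the divisors are 1, 239.
Count = 2.

2


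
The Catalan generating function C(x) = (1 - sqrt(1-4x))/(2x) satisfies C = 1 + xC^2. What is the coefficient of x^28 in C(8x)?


Substituting x -> 8x scales the n-th coefficient by 8^n, so [x^28] C(8x) = 8^28 * C_28.
C_28 = C(2*28, 28)/(29) = 7648690600760440/29 = 263747951750360.
So 8^28 * 263747951750360 = 19342813113834066795298816 * 263747951750360 = 5101627339863738119353729513246435573760.

5101627339863738119353729513246435573760


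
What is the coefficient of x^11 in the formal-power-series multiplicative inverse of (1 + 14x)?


The inverse is 1/(1 + 14x). Apply the geometric identity 1/(1 - y) = sum_{k>=0} y^k with y = -14x:
1/(1 + 14x) = sum_{k>=0} (-14)^k x^k.
So the coefficient of x^11 is (-14)^11 = -4049565169664.

-4049565169664


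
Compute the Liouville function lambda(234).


The Liouville function is lambda(k) = (-1)^Omega(k), where Omega(k) counts the prime factors of k with multiplicity.
Factoring: 234 = 2 * 3 * 3 * 13, so Omega(234) = 4.
lambda(234) = (-1)^4 = 1.

1


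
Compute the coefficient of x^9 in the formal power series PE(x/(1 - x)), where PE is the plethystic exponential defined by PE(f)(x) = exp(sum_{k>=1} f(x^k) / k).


For f(x) = x/(1 - x) we have
sum_{k>=1} f(x^k) / k = sum_{k>=1} (1/k) * x^k / (1 - x^k) = sum_{k, m >= 1} x^(k m) / k,
which after exponentiating simplifies to
PE(x/(1 - x)) = prod_{k>=1} 1 / (1 - x^k).
This is the generating function for the partition function p(n), so the coefficient of x^9 is p(9).
Computing p(9) by dynamic programming over parts 1, 2, ..., 9: p(9) = 30.

30


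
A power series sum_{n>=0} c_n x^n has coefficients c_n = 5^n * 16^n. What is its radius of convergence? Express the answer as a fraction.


By the root test (Cauchy-Hadamard), the radius is R = 1 / limsup_n |c_n|^(1/n).
Here |c_n|^(1/n) = (5^n * 16^n)^(1/n) = 5 * 16 = 80 for all n.
So R = 1/80 = 1/80.

1/80


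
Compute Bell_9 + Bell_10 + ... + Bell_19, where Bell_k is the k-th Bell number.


Recall Bell_k counts set partitions of a k-set (with Bell_0 = 1 by convention).
Bell_9 through Bell_19: 21147, 115975, 678570, 4213597, 27644437, 190899322, 1382958545, 10480142147, 82864869804, 682076806159, 5832742205057
Sum = 21147 + 115975 + 678570 + 4213597 + 27644437 + 190899322 + 1382958545 + 10480142147 + 82864869804 + 682076806159 + 5832742205057 = 6609770554760.

6609770554760


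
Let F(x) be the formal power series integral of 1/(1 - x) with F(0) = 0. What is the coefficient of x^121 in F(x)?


1/(1 - x) = sum_{k>=0} x^k. Integrating termwise and using F(0) = 0 gives
F(x) = sum_{k>=0} x^(k+1) / (k+1) = sum_{m>=1} x^m / m = -ln(1 - x).
So the coefficient of x^121 is 1/121 = 1/121.

1/121


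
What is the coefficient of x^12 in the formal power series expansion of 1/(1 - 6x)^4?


The general identity 1/(1 - c x)^r = sum_{k>=0} c^k C(k + r - 1, r - 1) x^k follows by substituting y = c x into 1/(1 - y)^r = sum_{k>=0} C(k + r - 1, r - 1) y^k.
For c = 6, r = 4, k = 12:
6^12 * C(15, 3) = 2176782336 * 455 = 990435962880.

990435962880


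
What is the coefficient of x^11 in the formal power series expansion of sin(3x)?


The Maclaurin series is sin(t) = sum_{k>=0} (-1)^k t^(2k+1) / (2k+1)!, so substituting t = 3x, only odd powers of x are nonzero, with coefficient of x^(2k+1) equal to (-1)^k 3^(2k+1) / (2k+1)!.
Write 11 = 2*5 + 1, giving the coefficient (-1)^5 * 3^11 / 11! = -177147/39916800 = -2187/492800.

-2187/492800


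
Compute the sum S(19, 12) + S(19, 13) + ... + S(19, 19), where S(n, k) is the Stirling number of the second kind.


By definition, S(n, k) counts partitions of an n-set into exactly k nonempty blocks.
Computing row n = 19 for k = 12..19:
S(19, k): 23466951300, 2892439160, 243577530, 13916778, 527136, 12597, 171, 1
Sum = 26617424673.

26617424673


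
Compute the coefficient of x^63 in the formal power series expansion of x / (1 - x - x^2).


Let f(x) = sum_{k>=0} a_k x^k. Multiplying f(x) * (1 - x - x^2) = x and matching coefficients gives a_0 = 0, a_1 = 1, and a_k = a_{k-1} + a_{k-2} for k >= 2. These are the Fibonacci numbers F_k.
Iterating from F_0 = 0, F_1 = 1:
F_0=0, F_1=1, F_2=1, F_3=2, F_4=3, F_5=5, F_6=8, F_7=13, F_8=21, F_9=34, ...
F_63 = 6557470319842.

6557470319842


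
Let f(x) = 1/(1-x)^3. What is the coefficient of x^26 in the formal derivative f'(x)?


Differentiate: d/dx [ 1/(1-x)^r ] = r / (1-x)^(r+1).
Here r = 3, so f'(x) = 3 / (1-x)^4.
The expansion of 1/(1-x)^(r+1) has coefficient of x^n equal to C(n+r, r).
So the coefficient of x^26 in f'(x) is
3 * C(29, 3) = 3 * 3654 = 10962

10962


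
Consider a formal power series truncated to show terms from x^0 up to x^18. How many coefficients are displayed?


From x^0 to x^18 inclusive, the count is 18 - 0 + 1 = 19.

19


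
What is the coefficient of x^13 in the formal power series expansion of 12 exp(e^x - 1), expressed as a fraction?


exp(e^x - 1) is the exponential generating function for the Bell numbers Bell_k: exp(e^x - 1) = sum_{k>=0} Bell_k x^k / k!.
So the coefficient of x^13 in 12 exp(e^x - 1) is 12 Bell_13 / 13!.
Computing: Bell_13 = 27644437 and 13! = 6227020800, giving
12 * 27644437/6227020800 = 27644437/518918400.

27644437/518918400


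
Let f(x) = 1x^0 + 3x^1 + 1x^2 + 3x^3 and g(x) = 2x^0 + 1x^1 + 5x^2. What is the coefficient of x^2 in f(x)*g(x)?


Cauchy product at x^2:
1*5 + 3*1 + 1*2
= 10

10


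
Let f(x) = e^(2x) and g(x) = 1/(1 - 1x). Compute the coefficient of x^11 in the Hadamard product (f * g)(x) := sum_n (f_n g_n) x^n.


Expanding: f_k = 2^k/k! (from e^(2x)) and g_k = 1^k (from 1/(1 - 1x)). So the Hadamard coefficient (f * g)_k = 2^k 1^k / k! = (2)^k / k!.
For k = 11: 2^11/11! = 2048/39916800 = 8/155925.

8/155925


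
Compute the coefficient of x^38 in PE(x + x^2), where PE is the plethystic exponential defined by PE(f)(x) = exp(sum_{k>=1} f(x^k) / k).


With f(x) = x + x^2, the exponent is sum_{k>=1} (x^k + x^(2k)) / k = -ln(1 - x) - ln(1 - x^2). Exponentiating:
PE(x + x^2) = 1 / ((1 - x)(1 - x^2)).
This is the generating function for partitions of n into parts of size 1 or 2. The number of 2's can be any j in 0..19, and the rest are 1's, so
[x^38] = floor(38/2) + 1 = 20.

20


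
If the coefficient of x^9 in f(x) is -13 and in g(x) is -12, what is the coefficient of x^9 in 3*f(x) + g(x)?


Scalar multiplication scales coefficients: 3 * -13 = -39.
Then add the g coefficient: -39 + -12
= -51

-51


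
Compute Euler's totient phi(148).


phi(n) counts integers in [1, n] coprime to n. Using the multiplicative formula phi(n) = n * prod_{p | n} (1 - 1/p):
148 = 2^2 * 37, so
phi(148) = 148 * (1 - 1/2) * (1 - 1/37) = 72.

72


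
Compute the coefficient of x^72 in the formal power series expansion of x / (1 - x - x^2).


Let f(x) = sum_{k>=0} a_k x^k. Multiplying f(x) * (1 - x - x^2) = x and matching coefficients gives a_0 = 0, a_1 = 1, and a_k = a_{k-1} + a_{k-2} for k >= 2. These are the Fibonacci numbers F_k.
Iterating from F_0 = 0, F_1 = 1:
F_0=0, F_1=1, F_2=1, F_3=2, F_4=3, F_5=5, F_6=8, F_7=13, F_8=21, F_9=34, ...
F_72 = 498454011879264.

498454011879264


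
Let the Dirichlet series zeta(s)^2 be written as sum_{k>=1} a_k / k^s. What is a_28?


The Dirichlet convolution of the constant function 1 with itself gives (1 * 1)(k) = sum_{d | k} 1 = d(k), the number of positive divisors of k.
Since zeta(s) = sum_{k>=1} 1/k^s, we have zeta(s)^2 = sum_{k>=1} d(k)/k^s, so a_k = d(k).
For k = 28: the divisors are 1, 2, 4, 7, 14, 28.
Count = 6.

6


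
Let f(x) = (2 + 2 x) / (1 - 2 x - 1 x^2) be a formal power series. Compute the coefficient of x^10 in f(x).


Write f(x) = sum_{k>=0} a_k x^k. Multiplying both sides by 1 - 2 x - 1 x^2 gives
(1 - 2 x - 1 x^2) sum_{k>=0} a_k x^k = 2 + 2 x.
Matching coefficients:
 x^0: a_0 = 2
 x^1: a_1 - 2 a_0 = 2  =>  a_1 = 2*2 + 2 = 6
 x^k (k >= 2): a_k = 2 a_{k-1} + 1 a_{k-2}.
Iterating: a_2 = 14, a_3 = 34, a_4 = 82, a_5 = 198, a_6 = 478, a_7 = 1154, a_8 = 2786, a_9 = 6726, a_10 = 16238.
So the coefficient of x^10 is 16238.

16238


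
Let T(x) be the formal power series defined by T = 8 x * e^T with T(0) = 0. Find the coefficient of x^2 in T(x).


Apply the Lagrange inversion formula: if T = 8 x * phi(T) with phi(t) = e^t, then
[x^n] T = 8^n * (1/n) [t^(n-1)] phi(t)^n = 8^n * (1/n) [t^(n-1)] e^(n t) = 8^n * (1/n) * n^(n-1) / (n-1)! = 8^n * n^(n-1) / n!.
When c = 1 this is the Cayley count of rooted labeled trees on n vertices, divided by n!.
For n = 2: 8^2 * 2^1 / 2! = 64 * 2/2 = 64.

64


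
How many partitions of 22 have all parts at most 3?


Using the generating function (1-x)^(-1)(1-x^2)^(-1)(1-x^3)^(-1),
the coefficient of x^22 counts these restricted partitions.
Result = 52

52


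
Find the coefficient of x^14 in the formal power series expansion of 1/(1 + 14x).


Write 1/(1 + c x) = 1/(1 - (-c) x) and apply the geometric-series identity
1/(1 - y) = sum_{k>=0} y^k to get 1/(1 + c x) = sum_{k>=0} (-c)^k x^k.
So the coefficient of x^k is (-c)^k = (-1)^k * c^k.
Here c = 14 and k = 14:
(-14)^14 = 1 * 11112006825558016 = 11112006825558016

11112006825558016


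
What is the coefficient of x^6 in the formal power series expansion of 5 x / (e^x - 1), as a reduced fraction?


The exponential generating function for Bernoulli numbers is
x / (e^x - 1) = sum_{k>=0} B_k x^k / k!.
So the coefficient of x^6 in 5 x / (e^x - 1) is 5 B_6 / 6!.
Computing: B_6 = 1/42, 6! = 720, giving
5 * 1/42 / 720 = 1/6048.

1/6048


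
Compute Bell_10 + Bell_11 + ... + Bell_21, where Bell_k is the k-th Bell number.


Recall Bell_k counts set partitions of a k-set (with Bell_0 = 1 by convention).
Bell_10 through Bell_21: 115975, 678570, 4213597, 27644437, 190899322, 1382958545, 10480142147, 82864869804, 682076806159, 5832742205057, 51724158235372, 474869816156751
Sum = 115975 + 678570 + 4213597 + 27644437 + 190899322 + 1382958545 + 10480142147 + 82864869804 + 682076806159 + 5832742205057 + 51724158235372 + 474869816156751 = 533203744925736.

533203744925736


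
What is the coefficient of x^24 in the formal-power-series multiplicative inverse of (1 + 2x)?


The inverse is 1/(1 + 2x). Apply the geometric identity 1/(1 - y) = sum_{k>=0} y^k with y = -2x:
1/(1 + 2x) = sum_{k>=0} (-2)^k x^k.
So the coefficient of x^24 is (-2)^24 = 16777216.

16777216


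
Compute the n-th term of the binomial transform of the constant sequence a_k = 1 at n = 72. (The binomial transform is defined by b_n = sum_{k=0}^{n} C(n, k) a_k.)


With a_k = 1 for all k, b_n = sum_{k=0}^{n} C(n, k) = 2^n by the binomial theorem.
For n = 72: 2^72 = 4722366482869645213696.

4722366482869645213696


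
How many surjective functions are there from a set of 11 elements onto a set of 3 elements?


By inclusion-exclusion on which target elements are missed, the number of surjections from an n-set onto a k-set is
surj(n, k) = sum_{j=0}^{k} (-1)^j C(k, j) (k - j)^n.
Equivalently surj(n, k) = k! * S(n, k), where S(n, k) is the Stirling number of the second kind.
For n = 11, k = 3:
S(11, 3) = 28501, so
surj = 3! * 28501 = 6 * 28501 = 171006.

171006


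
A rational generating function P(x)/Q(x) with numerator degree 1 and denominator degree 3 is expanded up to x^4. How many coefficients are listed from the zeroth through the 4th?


Expanding up to x^4 gives the coefficients for x^0, x^1, ..., x^4.
That is 4 + 1 = 5 coefficients in total.

5


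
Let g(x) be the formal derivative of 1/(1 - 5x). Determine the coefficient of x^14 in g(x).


Differentiate termwise: d/dx sum_{k>=0} 5^k x^k = sum_{k>=1} k 5^k x^(k-1) = sum_{j>=0} (j+1) 5^(j+1) x^j.
Equivalently, d/dx [1/(1 - 5x)] = 5/(1 - 5x)^2.
For j = 14: 15 * 5^15 = 15 * 30517578125 = 457763671875.

457763671875


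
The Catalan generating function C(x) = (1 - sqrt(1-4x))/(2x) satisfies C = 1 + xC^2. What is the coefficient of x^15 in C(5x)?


Substituting x -> 5x scales the n-th coefficient by 5^n, so [x^15] C(5x) = 5^15 * C_15.
C_15 = C(2*15, 15)/(16) = 155117520/16 = 9694845.
So 5^15 * 9694845 = 30517578125 * 9694845 = 295863189697265625.

295863189697265625


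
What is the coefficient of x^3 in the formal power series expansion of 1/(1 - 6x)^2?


The general identity 1/(1 - c x)^r = sum_{k>=0} c^k C(k + r - 1, r - 1) x^k follows by substituting y = c x into 1/(1 - y)^r = sum_{k>=0} C(k + r - 1, r - 1) y^k.
For c = 6, r = 2, k = 3:
6^3 * C(4, 1) = 216 * 4 = 864.

864


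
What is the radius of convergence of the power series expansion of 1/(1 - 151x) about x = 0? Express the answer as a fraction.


Expanding 1/(1 - 151x) = sum_{k>=0} 151^k x^k, the series converges when |151x| < 1, i.e., |x| < 1/151.
So the radius of convergence is 1/151 = 1/151.

1/151


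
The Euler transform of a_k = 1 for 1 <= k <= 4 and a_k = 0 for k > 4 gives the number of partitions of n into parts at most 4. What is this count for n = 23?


Partitions of 23 into parts at most 4:
Using generating function (1-x)^(-1)(1-x^2)^(-1)...(1-x^4)^(-1),
the coefficient of x^23 = 150

150


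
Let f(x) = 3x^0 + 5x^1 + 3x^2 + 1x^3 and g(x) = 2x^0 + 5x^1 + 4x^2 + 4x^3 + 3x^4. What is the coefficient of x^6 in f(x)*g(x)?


Cauchy product at x^6:
3*3 + 1*4
= 13

13


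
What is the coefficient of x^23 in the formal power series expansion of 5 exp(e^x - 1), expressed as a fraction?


exp(e^x - 1) is the exponential generating function for the Bell numbers Bell_k: exp(e^x - 1) = sum_{k>=0} Bell_k x^k / k!.
So the coefficient of x^23 in 5 exp(e^x - 1) is 5 Bell_23 / 23!.
Computing: Bell_23 = 44152005855084346 and 23! = 25852016738884976640000, giving
5 * 44152005855084346/25852016738884976640000 = 22076002927542173/2585201673888497664000.

22076002927542173/2585201673888497664000


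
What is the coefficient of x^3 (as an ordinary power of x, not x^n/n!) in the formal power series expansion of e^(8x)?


The exponential series is e^y = sum_{k>=0} y^k / k!. Substituting y = 8x gives
e^(8x) = sum_{k>=0} 8^k x^k / k!.
So the coefficient of x^n is a^n/n! with a = 8, n = 3:
8^3 / 3! = 512/6 = 256/3

256/3


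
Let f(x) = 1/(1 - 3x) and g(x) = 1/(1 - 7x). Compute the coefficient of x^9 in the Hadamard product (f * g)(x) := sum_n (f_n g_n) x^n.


f has coefficients f_k = 3^k and g has coefficients g_k = 7^k, so the Hadamard product has coefficient (f*g)_k = 3^k * 7^k = 21^k.
For k = 9: 21^9 = 794280046581.

794280046581


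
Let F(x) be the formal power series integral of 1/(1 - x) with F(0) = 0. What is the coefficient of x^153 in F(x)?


1/(1 - x) = sum_{k>=0} x^k. Integrating termwise and using F(0) = 0 gives
F(x) = sum_{k>=0} x^(k+1) / (k+1) = sum_{m>=1} x^m / m = -ln(1 - x).
So the coefficient of x^153 is 1/153 = 1/153.

1/153


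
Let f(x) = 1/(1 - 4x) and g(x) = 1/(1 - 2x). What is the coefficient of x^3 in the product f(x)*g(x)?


The coefficient of x^n in f*g is the Cauchy product: sum_{k=0}^{n} a^k * b^(n-k).
With a=4, b=2, n=3:
sum_{k=0}^{3} 4^k * 2^(3-k)
= 120

120


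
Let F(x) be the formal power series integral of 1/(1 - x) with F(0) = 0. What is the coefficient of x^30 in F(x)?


1/(1 - x) = sum_{k>=0} x^k. Integrating termwise and using F(0) = 0 gives
F(x) = sum_{k>=0} x^(k+1) / (k+1) = sum_{m>=1} x^m / m = -ln(1 - x).
So the coefficient of x^30 is 1/30 = 1/30.

1/30


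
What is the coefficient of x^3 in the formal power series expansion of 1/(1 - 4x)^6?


The general identity 1/(1 - c x)^r = sum_{k>=0} c^k C(k + r - 1, r - 1) x^k follows by substituting y = c x into 1/(1 - y)^r = sum_{k>=0} C(k + r - 1, r - 1) y^k.
For c = 4, r = 6, k = 3:
4^3 * C(8, 5) = 64 * 56 = 3584.

3584


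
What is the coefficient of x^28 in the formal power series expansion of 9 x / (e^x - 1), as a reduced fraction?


The exponential generating function for Bernoulli numbers is
x / (e^x - 1) = sum_{k>=0} B_k x^k / k!.
So the coefficient of x^28 in 9 x / (e^x - 1) is 9 B_28 / 28!.
Computing: B_28 = -23749461029/870, 28! = 304888344611713860501504000000, giving
9 * -23749461029/870 / 304888344611713860501504000000 = -3392780147/4210362854161762835496960000000.

-3392780147/4210362854161762835496960000000


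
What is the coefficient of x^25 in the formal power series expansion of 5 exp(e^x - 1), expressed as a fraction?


exp(e^x - 1) is the exponential generating function for the Bell numbers Bell_k: exp(e^x - 1) = sum_{k>=0} Bell_k x^k / k!.
So the coefficient of x^25 in 5 exp(e^x - 1) is 5 Bell_25 / 25!.
Computing: Bell_25 = 4638590332229999353 and 25! = 15511210043330985984000000, giving
5 * 4638590332229999353/15511210043330985984000000 = 356814640940769181/238634000666630553600000.

356814640940769181/238634000666630553600000


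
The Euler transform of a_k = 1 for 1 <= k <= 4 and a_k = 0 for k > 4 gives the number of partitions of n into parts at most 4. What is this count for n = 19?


Partitions of 19 into parts at most 4:
Using generating function (1-x)^(-1)(1-x^2)^(-1)...(1-x^4)^(-1),
the coefficient of x^19 = 94

94


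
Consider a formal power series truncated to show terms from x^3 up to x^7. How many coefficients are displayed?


From x^3 to x^7 inclusive, the count is 7 - 3 + 1 = 5.

5


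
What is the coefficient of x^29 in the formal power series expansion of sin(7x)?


The Maclaurin series is sin(t) = sum_{k>=0} (-1)^k t^(2k+1) / (2k+1)!, so substituting t = 7x, only odd powers of x are nonzero, with coefficient of x^(2k+1) equal to (-1)^k 7^(2k+1) / (2k+1)!.
Write 29 = 2*14 + 1, giving the coefficient (-1)^14 * 7^29 / 29! = 3219905755813179726837607/8841761993739701954543616000000 = 1341068619663964900807/3682533108596294025216000000.

1341068619663964900807/3682533108596294025216000000


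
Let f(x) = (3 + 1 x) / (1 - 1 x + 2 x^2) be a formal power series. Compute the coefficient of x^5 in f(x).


Write f(x) = sum_{k>=0} a_k x^k. Multiplying both sides by 1 - 1 x + 2 x^2 gives
(1 - 1 x + 2 x^2) sum_{k>=0} a_k x^k = 3 + 1 x.
Matching coefficients:
 x^0: a_0 = 3
 x^1: a_1 - 1 a_0 = 1  =>  a_1 = 1*3 + 1 = 4
 x^k (k >= 2): a_k = 1 a_{k-1} - 2 a_{k-2}.
Iterating: a_2 = -2, a_3 = -10, a_4 = -6, a_5 = 14.
So the coefficient of x^5 is 14.

14


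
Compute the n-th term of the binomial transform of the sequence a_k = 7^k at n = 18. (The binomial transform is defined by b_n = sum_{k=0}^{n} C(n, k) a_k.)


With a_k = 7^k, b_n = sum_{k=0}^{n} C(n, k) 7^k = (1 + 7)^n by the binomial theorem.
For n = 18: (1 + 7)^18 = 8^18 = 18014398509481984.

18014398509481984


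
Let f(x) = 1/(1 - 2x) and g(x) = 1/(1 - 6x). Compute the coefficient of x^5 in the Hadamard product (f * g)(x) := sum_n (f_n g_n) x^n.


f has coefficients f_k = 2^k and g has coefficients g_k = 6^k, so the Hadamard product has coefficient (f*g)_k = 2^k * 6^k = 12^k.
For k = 5: 12^5 = 248832.

248832


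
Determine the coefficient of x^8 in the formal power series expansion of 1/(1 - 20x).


The geometric series identity gives 1/(1 - c x) = sum_{k>=0} c^k x^k, so the coefficient of x^k is c^k.
Here c = 20 and k = 8.
Computing: 20^8 = 25600000000

25600000000


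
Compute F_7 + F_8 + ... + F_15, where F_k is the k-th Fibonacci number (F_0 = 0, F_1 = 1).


Use the identity sum_{k=0}^{N} F_k = F_{N+2} - 1 (which follows from F_{k+2} - F_{k+1} = F_k). Then
sum_{k=7}^{15} F_k = (F_{17} - 1) - (F_{8} - 1) = F_{17} - F_{8}.
Computing: F_{17} = 1597, F_{8} = 21, so
Sum = 1597 - 21 = 1576.

1576


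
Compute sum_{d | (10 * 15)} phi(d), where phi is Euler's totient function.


First, 10 * 15 = 150. One classical identity is sum_{d | n} phi(d) = n (each k in [1, n] has a unique gcd with n, and among the k's with gcd(k, n) = n/d there are phi(d) of them). So the sum equals 150. We also verify directly:
Divisors of 150: 1, 2, 3, 5, 6, 10, 15, 25, 30, 50, 75, 150.
phi values: 1, 1, 2, 4, 2, 4, 8, 20, 8, 20, 40, 40.
Sum = 150.

150


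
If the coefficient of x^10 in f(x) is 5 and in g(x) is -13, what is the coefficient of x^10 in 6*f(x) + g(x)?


Scalar multiplication scales coefficients: 6 * 5 = 30.
Then add the g coefficient: 30 + -13
= 17

17


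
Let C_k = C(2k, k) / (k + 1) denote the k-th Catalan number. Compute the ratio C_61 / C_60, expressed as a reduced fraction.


Using C_k = (2k)! / (k! (k+1)!), the ratio C_{k+1}/C_k simplifies to
C_{k+1}/C_k = [(2k+2)! / ((k+1)! (k+2)!)] * [k! (k+1)! / (2k)!]
 = (2k+2)(2k+1) / ((k+1)(k+2)) = 2(2k+1) / (k+2).
For k = 60: 2(2*60 + 1) / (60 + 2) = 242/62 = 121/31.

121/31


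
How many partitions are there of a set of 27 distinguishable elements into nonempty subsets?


Bell_27 can be computed from the Bell triangle or from Dobinski's identity Bell_n = (1/e) * sum_{k>=0} k^n / k!.
Computing Bell_27 = 545717047936059989389.

545717047936059989389


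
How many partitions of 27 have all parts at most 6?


Using the generating function (1-x)^(-1)(1-x^2)^(-1)...(1-x^6)^(-1),
the coefficient of x^27 counts these restricted partitions.
Result = 811

811


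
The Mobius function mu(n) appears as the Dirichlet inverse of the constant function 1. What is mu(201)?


201 = 3 * 67 (all distinct primes).
mu(201) = (-1)^2 = 1

1


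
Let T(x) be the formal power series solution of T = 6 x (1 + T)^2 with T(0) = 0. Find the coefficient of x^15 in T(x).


Apply the Lagrange inversion formula: if T = 6 x * phi(T) with phi(t) = (1 + t)^2, then [x^n] T = 6^n * (1/n) [t^(n-1)] phi(t)^n = 6^n * (1/n) [t^(n-1)] (1 + t)^(2n) = 6^n * (1/n) C(2n, n-1).
Using the identity C(2n, n-1) = C(2n, n) * n / (n+1), the unscaled factor equals C(2n, n) / (n+1) = C_n, the n-th Catalan number.
For n = 15: C_15 = C(30, 15) / 16 = 155117520/16 = 9694845.
With the 6^15 = 470184984576 factor, the coefficient is 470184984576 * 9694845 = 4558370546791710720.

4558370546791710720


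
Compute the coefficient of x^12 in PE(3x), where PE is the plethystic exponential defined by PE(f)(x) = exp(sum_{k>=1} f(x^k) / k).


With f(x) = 3x, the exponent is sum_{k>=1} 3 x^k / k = 3 * (-ln(1 - x)). Exponentiating:
PE(3x) = exp(-3 ln(1 - x)) = 1/(1 - x)^3.
By the negative binomial expansion, [x^n] 1/(1 - x)^3 = C(n + 2, 2).
For n = 12: C(14, 2) = 91.

91


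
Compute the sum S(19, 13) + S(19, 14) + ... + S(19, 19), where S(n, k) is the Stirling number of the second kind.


By definition, S(n, k) counts partitions of an n-set into exactly k nonempty blocks.
Computing row n = 19 for k = 13..19:
S(19, k): 2892439160, 243577530, 13916778, 527136, 12597, 171, 1
Sum = 3150473373.

3150473373


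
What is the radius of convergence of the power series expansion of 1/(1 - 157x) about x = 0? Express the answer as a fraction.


Expanding 1/(1 - 157x) = sum_{k>=0} 157^k x^k, the series converges when |157x| < 1, i.e., |x| < 1/157.
So the radius of convergence is 1/157 = 1/157.

1/157


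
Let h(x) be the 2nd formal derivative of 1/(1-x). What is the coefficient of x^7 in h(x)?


Differentiating 2 times: d^2/dx^2 [1/(1-x)] = 2!/(1-x)^3.
The expansion 1/(1-x)^3 = sum_{k>=0} C(k+2, 2) x^k, so the coefficient of x^n in 2!/(1-x)^3 is 2! * C(n+2, 2).
For n = 7: 2 * C(9, 2) = 2 * 36 = 72

72


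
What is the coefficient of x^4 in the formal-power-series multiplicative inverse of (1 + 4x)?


The inverse is 1/(1 + 4x). Apply the geometric identity 1/(1 - y) = sum_{k>=0} y^k with y = -4x:
1/(1 + 4x) = sum_{k>=0} (-4)^k x^k.
So the coefficient of x^4 is (-4)^4 = 256.

256


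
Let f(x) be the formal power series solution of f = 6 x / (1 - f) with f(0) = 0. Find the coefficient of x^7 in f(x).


Apply Lagrange inversion: f = 6 x * phi(f) with phi(t) = 1/(1 - t), so
[x^n] f = 6^n * (1/n) [t^(n-1)] phi(t)^n = 6^n * (1/n) [t^(n-1)] (1 - t)^(-n) = 6^n * (1/n) C(2n - 2, n - 1) = 6^n * C_{n-1}.
For n = 7: C_6 = C(12, 6) / 7 = 924/7 = 132.
With the 6^7 = 279936 factor, the coefficient is 279936 * 132 = 36951552.

36951552


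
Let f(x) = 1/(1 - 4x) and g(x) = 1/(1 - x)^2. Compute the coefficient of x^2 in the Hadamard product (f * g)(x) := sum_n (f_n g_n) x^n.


f has coefficients f_k = 4^k. For g = 1/(1 - x)^2 the coefficient is g_k = C(k + 1, 1) = k + 1. The Hadamard coefficient is (f * g)_k = 4^k * (k + 1).
For k = 2: 4^2 * 3 = 16 * 3 = 48.

48


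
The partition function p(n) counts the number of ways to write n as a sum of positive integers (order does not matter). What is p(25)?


Using the generating function prod_{k>=1} 1/(1-x^k), we compute p(25).
By dynamic programming over parts 1 through 25:
p(25) = 1958

1958


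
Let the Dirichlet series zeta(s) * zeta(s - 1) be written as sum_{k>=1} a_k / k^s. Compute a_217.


Convolution gives a_k = sum_{d | k} d * 1 = sum_{d | k} d = sigma(k), the sum of positive divisors of k.
For k = 217, the divisors are 1, 7, 31, 217, so
sigma(217) = 1 + 7 + 31 + 217 = 256.

256


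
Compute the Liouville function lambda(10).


The Liouville function is lambda(k) = (-1)^Omega(k), where Omega(k) counts the prime factors of k with multiplicity.
Factoring: 10 = 2 * 5, so Omega(10) = 2.
lambda(10) = (-1)^2 = 1.

1


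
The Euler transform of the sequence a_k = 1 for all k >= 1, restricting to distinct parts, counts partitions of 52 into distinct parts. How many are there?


Partitions of 52 into distinct parts can be computed via generating function.
Product (1+x)(1+x^2)(1+x^3)...
The coefficient of x^52 = 4582

4582


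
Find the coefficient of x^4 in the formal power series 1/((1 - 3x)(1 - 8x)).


By partial fractions or Cauchy convolution:
The coefficient equals sum_{k=0}^{4} 3^k * 8^(4-k).
= 6505

6505


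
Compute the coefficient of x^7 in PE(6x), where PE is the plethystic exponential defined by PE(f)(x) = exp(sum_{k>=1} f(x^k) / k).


With f(x) = 6x, the exponent is sum_{k>=1} 6 x^k / k = 6 * (-ln(1 - x)). Exponentiating:
PE(6x) = exp(-6 ln(1 - x)) = 1/(1 - x)^6.
By the negative binomial expansion, [x^n] 1/(1 - x)^6 = C(n + 5, 5).
For n = 7: C(12, 5) = 792.

792


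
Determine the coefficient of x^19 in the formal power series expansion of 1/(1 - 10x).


The geometric series identity gives 1/(1 - c x) = sum_{k>=0} c^k x^k, so the coefficient of x^k is c^k.
Here c = 10 and k = 19.
Computing: 10^19 = 10000000000000000000

10000000000000000000


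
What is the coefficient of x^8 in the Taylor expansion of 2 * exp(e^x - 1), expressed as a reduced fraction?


exp(e^x - 1) = sum_{k>=0} Bell_k x^k / k!, where Bell_k is the k-th Bell number.
So the coefficient of x^8 is 2 * Bell_8 / 8!.
Computing: Bell_8 = 4140 and 8! = 40320, giving
2 * 4140/40320 = 23/112.

23/112
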